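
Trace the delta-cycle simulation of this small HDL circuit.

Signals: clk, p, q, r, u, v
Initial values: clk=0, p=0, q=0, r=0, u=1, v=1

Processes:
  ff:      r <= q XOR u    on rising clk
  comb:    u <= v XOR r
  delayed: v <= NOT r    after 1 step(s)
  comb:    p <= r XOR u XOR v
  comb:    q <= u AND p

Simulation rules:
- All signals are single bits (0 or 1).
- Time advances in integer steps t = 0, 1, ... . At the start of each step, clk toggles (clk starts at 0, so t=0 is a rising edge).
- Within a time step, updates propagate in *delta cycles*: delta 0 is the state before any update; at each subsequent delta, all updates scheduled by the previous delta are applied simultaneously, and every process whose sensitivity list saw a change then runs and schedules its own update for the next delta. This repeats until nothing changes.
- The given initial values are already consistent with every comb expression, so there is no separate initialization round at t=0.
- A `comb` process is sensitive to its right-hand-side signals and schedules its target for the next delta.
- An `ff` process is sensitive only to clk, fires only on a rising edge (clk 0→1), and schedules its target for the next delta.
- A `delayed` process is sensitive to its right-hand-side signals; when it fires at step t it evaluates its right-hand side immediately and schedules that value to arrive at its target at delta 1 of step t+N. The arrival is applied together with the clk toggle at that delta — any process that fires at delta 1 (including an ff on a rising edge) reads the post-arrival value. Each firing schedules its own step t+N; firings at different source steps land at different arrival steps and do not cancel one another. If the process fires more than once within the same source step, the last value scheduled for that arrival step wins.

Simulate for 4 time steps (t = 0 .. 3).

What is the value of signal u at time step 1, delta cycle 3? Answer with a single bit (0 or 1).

[bits: q,p,clk,r,u,v]
t=0: Δ0=000011 Δ1=001011 Δ2=001111 Δ3=011101 Δ4=001101 | 4Δ
t=1: Δ0=001101 Δ1=000100 Δ2=010110 Δ3=100110 Δ4=000110 | 4Δ
t=2: Δ0=000110 Δ1=001110 | 1Δ
t=3: Δ0=001110 Δ1=000110 | 1Δ

1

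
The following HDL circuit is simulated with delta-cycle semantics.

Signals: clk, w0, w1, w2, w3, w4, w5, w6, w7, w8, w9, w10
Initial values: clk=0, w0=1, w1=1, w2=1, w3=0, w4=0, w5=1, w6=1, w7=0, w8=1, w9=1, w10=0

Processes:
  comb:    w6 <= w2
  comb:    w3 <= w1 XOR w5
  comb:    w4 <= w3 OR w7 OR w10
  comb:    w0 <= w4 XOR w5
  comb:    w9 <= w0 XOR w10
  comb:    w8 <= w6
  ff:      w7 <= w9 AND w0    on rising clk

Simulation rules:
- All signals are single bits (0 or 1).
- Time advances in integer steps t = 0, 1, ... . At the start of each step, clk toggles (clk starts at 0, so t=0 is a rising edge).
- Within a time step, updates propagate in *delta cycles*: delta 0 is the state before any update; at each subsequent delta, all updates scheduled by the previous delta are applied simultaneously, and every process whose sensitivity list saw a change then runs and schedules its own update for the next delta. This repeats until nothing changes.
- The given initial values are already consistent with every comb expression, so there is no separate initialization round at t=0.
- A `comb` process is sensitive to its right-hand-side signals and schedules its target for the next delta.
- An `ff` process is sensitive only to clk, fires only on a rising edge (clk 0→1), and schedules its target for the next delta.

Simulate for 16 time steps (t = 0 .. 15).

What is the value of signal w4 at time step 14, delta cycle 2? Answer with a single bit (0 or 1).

t=0 Δ0: w0=1 w10=0 w6=1 w2=1 w4=0 w7=0 w3=0 w9=1 clk=0 w1=1 w5=1 w8=1
  Δ1: clk:0→1
  Δ2: w7:0→1
  Δ3: w4:0→1
  Δ4: w0:1→0
  Δ5: w9:1→0
  (5Δ to stable)
t=1 Δ0: w0=0 w10=0 w6=1 w2=1 w4=1 w7=1 w3=0 w9=0 clk=1 w1=1 w5=1 w8=1
  Δ1: clk:1→0
  (1Δ to stable)
t=2 Δ0: w0=0 w10=0 w6=1 w2=1 w4=1 w7=1 w3=0 w9=0 clk=0 w1=1 w5=1 w8=1
  Δ1: clk:0→1
  Δ2: w7:1→0
  Δ3: w4:1→0
  Δ4: w0:0→1
  Δ5: w9:0→1
  (5Δ to stable)
t=3 Δ0: w0=1 w10=0 w6=1 w2=1 w4=0 w7=0 w3=0 w9=1 clk=1 w1=1 w5=1 w8=1
  Δ1: clk:1→0
  (1Δ to stable)
t=4 Δ0: w0=1 w10=0 w6=1 w2=1 w4=0 w7=0 w3=0 w9=1 clk=0 w1=1 w5=1 w8=1
  Δ1: clk:0→1
  Δ2: w7:0→1
  Δ3: w4:0→1
  Δ4: w0:1→0
  Δ5: w9:1→0
  (5Δ to stable)
t=5 Δ0: w0=0 w10=0 w6=1 w2=1 w4=1 w7=1 w3=0 w9=0 clk=1 w1=1 w5=1 w8=1
  Δ1: clk:1→0
  (1Δ to stable)
t=6 Δ0: w0=0 w10=0 w6=1 w2=1 w4=1 w7=1 w3=0 w9=0 clk=0 w1=1 w5=1 w8=1
  Δ1: clk:0→1
  Δ2: w7:1→0
  Δ3: w4:1→0
  Δ4: w0:0→1
  Δ5: w9:0→1
  (5Δ to stable)
t=7 Δ0: w0=1 w10=0 w6=1 w2=1 w4=0 w7=0 w3=0 w9=1 clk=1 w1=1 w5=1 w8=1
  Δ1: clk:1→0
  (1Δ to stable)
t=8 Δ0: w0=1 w10=0 w6=1 w2=1 w4=0 w7=0 w3=0 w9=1 clk=0 w1=1 w5=1 w8=1
  Δ1: clk:0→1
  Δ2: w7:0→1
  Δ3: w4:0→1
  Δ4: w0:1→0
  Δ5: w9:1→0
  (5Δ to stable)
t=9 Δ0: w0=0 w10=0 w6=1 w2=1 w4=1 w7=1 w3=0 w9=0 clk=1 w1=1 w5=1 w8=1
  Δ1: clk:1→0
  (1Δ to stable)
t=10 Δ0: w0=0 w10=0 w6=1 w2=1 w4=1 w7=1 w3=0 w9=0 clk=0 w1=1 w5=1 w8=1
  Δ1: clk:0→1
  Δ2: w7:1→0
  Δ3: w4:1→0
  Δ4: w0:0→1
  Δ5: w9:0→1
  (5Δ to stable)
t=11 Δ0: w0=1 w10=0 w6=1 w2=1 w4=0 w7=0 w3=0 w9=1 clk=1 w1=1 w5=1 w8=1
  Δ1: clk:1→0
  (1Δ to stable)
t=12 Δ0: w0=1 w10=0 w6=1 w2=1 w4=0 w7=0 w3=0 w9=1 clk=0 w1=1 w5=1 w8=1
  Δ1: clk:0→1
  Δ2: w7:0→1
  Δ3: w4:0→1
  Δ4: w0:1→0
  Δ5: w9:1→0
  (5Δ to stable)
t=13 Δ0: w0=0 w10=0 w6=1 w2=1 w4=1 w7=1 w3=0 w9=0 clk=1 w1=1 w5=1 w8=1
  Δ1: clk:1→0
  (1Δ to stable)
t=14 Δ0: w0=0 w10=0 w6=1 w2=1 w4=1 w7=1 w3=0 w9=0 clk=0 w1=1 w5=1 w8=1
  Δ1: clk:0→1
  Δ2: w7:1→0
  Δ3: w4:1→0
  Δ4: w0:0→1
  Δ5: w9:0→1
  (5Δ to stable)
t=15 Δ0: w0=1 w10=0 w6=1 w2=1 w4=0 w7=0 w3=0 w9=1 clk=1 w1=1 w5=1 w8=1
  Δ1: clk:1→0
  (1Δ to stable)

1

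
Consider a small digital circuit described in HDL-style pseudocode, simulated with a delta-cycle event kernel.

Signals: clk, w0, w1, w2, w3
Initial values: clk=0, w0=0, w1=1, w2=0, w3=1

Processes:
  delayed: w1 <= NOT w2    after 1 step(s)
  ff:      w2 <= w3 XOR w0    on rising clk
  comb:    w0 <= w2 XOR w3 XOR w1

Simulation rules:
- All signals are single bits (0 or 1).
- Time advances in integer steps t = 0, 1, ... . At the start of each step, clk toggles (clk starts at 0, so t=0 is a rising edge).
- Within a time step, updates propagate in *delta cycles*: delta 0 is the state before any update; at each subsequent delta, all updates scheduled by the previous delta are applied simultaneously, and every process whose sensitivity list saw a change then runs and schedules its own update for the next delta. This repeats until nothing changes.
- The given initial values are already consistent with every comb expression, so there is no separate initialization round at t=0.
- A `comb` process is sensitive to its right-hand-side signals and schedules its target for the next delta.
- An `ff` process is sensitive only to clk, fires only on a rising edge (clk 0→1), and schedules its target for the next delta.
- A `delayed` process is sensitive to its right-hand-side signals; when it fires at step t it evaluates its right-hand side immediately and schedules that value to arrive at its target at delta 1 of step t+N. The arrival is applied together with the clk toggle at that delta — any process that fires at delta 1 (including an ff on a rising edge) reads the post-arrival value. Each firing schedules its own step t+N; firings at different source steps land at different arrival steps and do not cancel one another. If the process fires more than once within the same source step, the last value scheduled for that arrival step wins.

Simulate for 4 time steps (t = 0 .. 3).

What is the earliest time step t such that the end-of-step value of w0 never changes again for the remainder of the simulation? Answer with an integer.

[bits: w2,clk,w0,w3,w1]
t=0: Δ0=00011 Δ1=01011 Δ2=11011 Δ3=11111 | 3Δ
t=1: Δ0=11111 Δ1=10110 Δ2=10010 | 2Δ
t=2: Δ0=10010 Δ1=11010 | 1Δ
t=3: Δ0=11010 Δ1=10010 | 1Δ

1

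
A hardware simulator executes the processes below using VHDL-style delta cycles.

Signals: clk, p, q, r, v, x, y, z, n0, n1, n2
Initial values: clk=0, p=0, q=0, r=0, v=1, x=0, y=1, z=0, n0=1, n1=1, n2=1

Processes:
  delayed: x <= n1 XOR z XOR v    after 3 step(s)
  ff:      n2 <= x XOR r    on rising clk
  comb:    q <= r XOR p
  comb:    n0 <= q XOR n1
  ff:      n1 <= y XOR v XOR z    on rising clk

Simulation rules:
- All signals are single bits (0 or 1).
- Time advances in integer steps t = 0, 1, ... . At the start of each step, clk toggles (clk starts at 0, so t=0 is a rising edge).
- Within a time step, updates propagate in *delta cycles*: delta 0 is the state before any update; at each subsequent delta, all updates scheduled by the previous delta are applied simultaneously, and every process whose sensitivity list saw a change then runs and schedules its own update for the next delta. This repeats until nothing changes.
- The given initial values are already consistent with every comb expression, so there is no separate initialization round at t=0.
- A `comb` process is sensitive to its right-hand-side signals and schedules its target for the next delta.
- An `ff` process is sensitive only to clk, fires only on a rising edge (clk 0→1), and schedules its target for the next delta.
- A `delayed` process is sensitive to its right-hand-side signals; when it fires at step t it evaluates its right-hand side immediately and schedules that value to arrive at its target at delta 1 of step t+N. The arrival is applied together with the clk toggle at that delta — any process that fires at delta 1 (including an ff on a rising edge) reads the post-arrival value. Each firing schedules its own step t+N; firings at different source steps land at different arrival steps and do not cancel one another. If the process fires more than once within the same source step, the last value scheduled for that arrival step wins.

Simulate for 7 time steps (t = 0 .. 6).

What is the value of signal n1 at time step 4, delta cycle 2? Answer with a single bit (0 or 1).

0

[bits: r,x,v,n1,p,n0,y,clk,z,q,n2]
t=0: Δ0=00110110001 Δ1=00110111001 Δ2=00100111000 Δ3=00100011000 | 3Δ
t=1: Δ0=00100011000 Δ1=00100010000 | 1Δ
t=2: Δ0=00100010000 Δ1=00100011000 | 1Δ
t=3: Δ0=00100011000 Δ1=01100010000 | 1Δ
t=4: Δ0=01100010000 Δ1=01100011000 Δ2=01100011001 | 2Δ
t=5: Δ0=01100011001 Δ1=01100010001 | 1Δ
t=6: Δ0=01100010001 Δ1=01100011001 | 1Δ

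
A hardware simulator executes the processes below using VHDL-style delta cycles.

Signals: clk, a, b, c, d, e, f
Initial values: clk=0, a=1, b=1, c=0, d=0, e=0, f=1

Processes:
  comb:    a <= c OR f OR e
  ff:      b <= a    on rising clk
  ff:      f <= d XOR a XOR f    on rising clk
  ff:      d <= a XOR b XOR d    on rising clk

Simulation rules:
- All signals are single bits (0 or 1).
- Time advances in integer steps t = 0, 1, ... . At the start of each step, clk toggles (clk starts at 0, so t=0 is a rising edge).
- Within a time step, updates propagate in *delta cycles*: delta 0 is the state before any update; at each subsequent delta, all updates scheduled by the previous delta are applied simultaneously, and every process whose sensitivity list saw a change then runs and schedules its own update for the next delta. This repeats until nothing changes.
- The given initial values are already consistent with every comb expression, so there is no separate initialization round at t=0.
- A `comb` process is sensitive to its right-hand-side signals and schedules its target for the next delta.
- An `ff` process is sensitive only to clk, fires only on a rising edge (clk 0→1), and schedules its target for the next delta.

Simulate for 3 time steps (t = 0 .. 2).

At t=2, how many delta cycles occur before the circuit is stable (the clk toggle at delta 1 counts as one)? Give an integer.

t0.Δ0 c=0 f=1 a=1 d=0 e=0 clk=0 b=1
t0.Δ1 c=0 f=1 a=1 d=0 e=0 clk=1 b=1
t0.Δ2 c=0 f=0 a=1 d=0 e=0 clk=1 b=1
t0.Δ3 c=0 f=0 a=0 d=0 e=0 clk=1 b=1
t1.Δ0 c=0 f=0 a=0 d=0 e=0 clk=1 b=1
t1.Δ1 c=0 f=0 a=0 d=0 e=0 clk=0 b=1
t2.Δ0 c=0 f=0 a=0 d=0 e=0 clk=0 b=1
t2.Δ1 c=0 f=0 a=0 d=0 e=0 clk=1 b=1
t2.Δ2 c=0 f=0 a=0 d=1 e=0 clk=1 b=0

2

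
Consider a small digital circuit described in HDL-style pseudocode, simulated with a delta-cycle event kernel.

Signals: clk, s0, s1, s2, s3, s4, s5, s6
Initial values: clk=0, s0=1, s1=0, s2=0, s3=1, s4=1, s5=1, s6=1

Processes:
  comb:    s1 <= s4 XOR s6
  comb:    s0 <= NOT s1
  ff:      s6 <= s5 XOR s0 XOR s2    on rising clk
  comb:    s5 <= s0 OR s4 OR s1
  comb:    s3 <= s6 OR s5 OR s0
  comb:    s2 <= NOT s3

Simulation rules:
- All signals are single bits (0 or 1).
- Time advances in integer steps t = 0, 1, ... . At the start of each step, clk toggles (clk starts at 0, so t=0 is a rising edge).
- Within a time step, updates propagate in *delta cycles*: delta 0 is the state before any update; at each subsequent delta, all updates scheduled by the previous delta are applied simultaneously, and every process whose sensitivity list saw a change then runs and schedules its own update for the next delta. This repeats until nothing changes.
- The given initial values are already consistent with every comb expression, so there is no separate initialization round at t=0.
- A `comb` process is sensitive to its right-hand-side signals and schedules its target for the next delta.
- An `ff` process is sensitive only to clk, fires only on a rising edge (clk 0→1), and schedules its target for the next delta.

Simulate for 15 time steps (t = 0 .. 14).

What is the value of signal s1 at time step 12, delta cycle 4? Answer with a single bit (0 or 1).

[bits: s4,s5,s2,s1,s3,s6,s0,clk]
t=0: Δ0=11001110 Δ1=11001111 Δ2=11001011 Δ3=11011011 Δ4=11011001 | 4Δ
t=1: Δ0=11011001 Δ1=11011000 | 1Δ
t=2: Δ0=11011000 Δ1=11011001 Δ2=11011101 Δ3=11001101 Δ4=11001111 | 4Δ
t=3: Δ0=11001111 Δ1=11001110 | 1Δ
t=4: Δ0=11001110 Δ1=11001111 Δ2=11001011 Δ3=11011011 Δ4=11011001 | 4Δ
t=5: Δ0=11011001 Δ1=11011000 | 1Δ
t=6: Δ0=11011000 Δ1=11011001 Δ2=11011101 Δ3=11001101 Δ4=11001111 | 4Δ
t=7: Δ0=11001111 Δ1=11001110 | 1Δ
t=8: Δ0=11001110 Δ1=11001111 Δ2=11001011 Δ3=11011011 Δ4=11011001 | 4Δ
t=9: Δ0=11011001 Δ1=11011000 | 1Δ
t=10: Δ0=11011000 Δ1=11011001 Δ2=11011101 Δ3=11001101 Δ4=11001111 | 4Δ
t=11: Δ0=11001111 Δ1=11001110 | 1Δ
t=12: Δ0=11001110 Δ1=11001111 Δ2=11001011 Δ3=11011011 Δ4=11011001 | 4Δ
t=13: Δ0=11011001 Δ1=11011000 | 1Δ
t=14: Δ0=11011000 Δ1=11011001 Δ2=11011101 Δ3=11001101 Δ4=11001111 | 4Δ

1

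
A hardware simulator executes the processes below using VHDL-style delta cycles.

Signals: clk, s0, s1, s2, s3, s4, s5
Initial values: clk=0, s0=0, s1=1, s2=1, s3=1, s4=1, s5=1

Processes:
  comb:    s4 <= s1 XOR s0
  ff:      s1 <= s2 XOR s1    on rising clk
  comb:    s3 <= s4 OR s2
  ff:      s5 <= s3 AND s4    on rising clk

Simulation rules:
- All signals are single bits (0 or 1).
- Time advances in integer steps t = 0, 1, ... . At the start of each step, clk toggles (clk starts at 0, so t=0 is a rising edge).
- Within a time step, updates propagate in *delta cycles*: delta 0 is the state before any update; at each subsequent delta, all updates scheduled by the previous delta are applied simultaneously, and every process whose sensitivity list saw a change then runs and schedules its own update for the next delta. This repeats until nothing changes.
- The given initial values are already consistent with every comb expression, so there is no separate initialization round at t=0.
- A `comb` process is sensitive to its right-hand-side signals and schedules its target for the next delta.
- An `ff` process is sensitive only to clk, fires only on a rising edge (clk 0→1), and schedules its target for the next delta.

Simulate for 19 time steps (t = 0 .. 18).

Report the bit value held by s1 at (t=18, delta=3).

1

t0.Δ0 clk=0 s1=1 s5=1 s3=1 s2=1 s0=0 s4=1
t0.Δ1 clk=1 s1=1 s5=1 s3=1 s2=1 s0=0 s4=1
t0.Δ2 clk=1 s1=0 s5=1 s3=1 s2=1 s0=0 s4=1
t0.Δ3 clk=1 s1=0 s5=1 s3=1 s2=1 s0=0 s4=0
t1.Δ0 clk=1 s1=0 s5=1 s3=1 s2=1 s0=0 s4=0
t1.Δ1 clk=0 s1=0 s5=1 s3=1 s2=1 s0=0 s4=0
t2.Δ0 clk=0 s1=0 s5=1 s3=1 s2=1 s0=0 s4=0
t2.Δ1 clk=1 s1=0 s5=1 s3=1 s2=1 s0=0 s4=0
t2.Δ2 clk=1 s1=1 s5=0 s3=1 s2=1 s0=0 s4=0
t2.Δ3 clk=1 s1=1 s5=0 s3=1 s2=1 s0=0 s4=1
t3.Δ0 clk=1 s1=1 s5=0 s3=1 s2=1 s0=0 s4=1
t3.Δ1 clk=0 s1=1 s5=0 s3=1 s2=1 s0=0 s4=1
t4.Δ0 clk=0 s1=1 s5=0 s3=1 s2=1 s0=0 s4=1
t4.Δ1 clk=1 s1=1 s5=0 s3=1 s2=1 s0=0 s4=1
t4.Δ2 clk=1 s1=0 s5=1 s3=1 s2=1 s0=0 s4=1
t4.Δ3 clk=1 s1=0 s5=1 s3=1 s2=1 s0=0 s4=0
t5.Δ0 clk=1 s1=0 s5=1 s3=1 s2=1 s0=0 s4=0
t5.Δ1 clk=0 s1=0 s5=1 s3=1 s2=1 s0=0 s4=0
t6.Δ0 clk=0 s1=0 s5=1 s3=1 s2=1 s0=0 s4=0
t6.Δ1 clk=1 s1=0 s5=1 s3=1 s2=1 s0=0 s4=0
t6.Δ2 clk=1 s1=1 s5=0 s3=1 s2=1 s0=0 s4=0
t6.Δ3 clk=1 s1=1 s5=0 s3=1 s2=1 s0=0 s4=1
t7.Δ0 clk=1 s1=1 s5=0 s3=1 s2=1 s0=0 s4=1
t7.Δ1 clk=0 s1=1 s5=0 s3=1 s2=1 s0=0 s4=1
t8.Δ0 clk=0 s1=1 s5=0 s3=1 s2=1 s0=0 s4=1
t8.Δ1 clk=1 s1=1 s5=0 s3=1 s2=1 s0=0 s4=1
t8.Δ2 clk=1 s1=0 s5=1 s3=1 s2=1 s0=0 s4=1
t8.Δ3 clk=1 s1=0 s5=1 s3=1 s2=1 s0=0 s4=0
t9.Δ0 clk=1 s1=0 s5=1 s3=1 s2=1 s0=0 s4=0
t9.Δ1 clk=0 s1=0 s5=1 s3=1 s2=1 s0=0 s4=0
t10.Δ0 clk=0 s1=0 s5=1 s3=1 s2=1 s0=0 s4=0
t10.Δ1 clk=1 s1=0 s5=1 s3=1 s2=1 s0=0 s4=0
t10.Δ2 clk=1 s1=1 s5=0 s3=1 s2=1 s0=0 s4=0
t10.Δ3 clk=1 s1=1 s5=0 s3=1 s2=1 s0=0 s4=1
t11.Δ0 clk=1 s1=1 s5=0 s3=1 s2=1 s0=0 s4=1
t11.Δ1 clk=0 s1=1 s5=0 s3=1 s2=1 s0=0 s4=1
t12.Δ0 clk=0 s1=1 s5=0 s3=1 s2=1 s0=0 s4=1
t12.Δ1 clk=1 s1=1 s5=0 s3=1 s2=1 s0=0 s4=1
t12.Δ2 clk=1 s1=0 s5=1 s3=1 s2=1 s0=0 s4=1
t12.Δ3 clk=1 s1=0 s5=1 s3=1 s2=1 s0=0 s4=0
t13.Δ0 clk=1 s1=0 s5=1 s3=1 s2=1 s0=0 s4=0
t13.Δ1 clk=0 s1=0 s5=1 s3=1 s2=1 s0=0 s4=0
t14.Δ0 clk=0 s1=0 s5=1 s3=1 s2=1 s0=0 s4=0
t14.Δ1 clk=1 s1=0 s5=1 s3=1 s2=1 s0=0 s4=0
t14.Δ2 clk=1 s1=1 s5=0 s3=1 s2=1 s0=0 s4=0
t14.Δ3 clk=1 s1=1 s5=0 s3=1 s2=1 s0=0 s4=1
t15.Δ0 clk=1 s1=1 s5=0 s3=1 s2=1 s0=0 s4=1
t15.Δ1 clk=0 s1=1 s5=0 s3=1 s2=1 s0=0 s4=1
t16.Δ0 clk=0 s1=1 s5=0 s3=1 s2=1 s0=0 s4=1
t16.Δ1 clk=1 s1=1 s5=0 s3=1 s2=1 s0=0 s4=1
t16.Δ2 clk=1 s1=0 s5=1 s3=1 s2=1 s0=0 s4=1
t16.Δ3 clk=1 s1=0 s5=1 s3=1 s2=1 s0=0 s4=0
t17.Δ0 clk=1 s1=0 s5=1 s3=1 s2=1 s0=0 s4=0
t17.Δ1 clk=0 s1=0 s5=1 s3=1 s2=1 s0=0 s4=0
t18.Δ0 clk=0 s1=0 s5=1 s3=1 s2=1 s0=0 s4=0
t18.Δ1 clk=1 s1=0 s5=1 s3=1 s2=1 s0=0 s4=0
t18.Δ2 clk=1 s1=1 s5=0 s3=1 s2=1 s0=0 s4=0
t18.Δ3 clk=1 s1=1 s5=0 s3=1 s2=1 s0=0 s4=1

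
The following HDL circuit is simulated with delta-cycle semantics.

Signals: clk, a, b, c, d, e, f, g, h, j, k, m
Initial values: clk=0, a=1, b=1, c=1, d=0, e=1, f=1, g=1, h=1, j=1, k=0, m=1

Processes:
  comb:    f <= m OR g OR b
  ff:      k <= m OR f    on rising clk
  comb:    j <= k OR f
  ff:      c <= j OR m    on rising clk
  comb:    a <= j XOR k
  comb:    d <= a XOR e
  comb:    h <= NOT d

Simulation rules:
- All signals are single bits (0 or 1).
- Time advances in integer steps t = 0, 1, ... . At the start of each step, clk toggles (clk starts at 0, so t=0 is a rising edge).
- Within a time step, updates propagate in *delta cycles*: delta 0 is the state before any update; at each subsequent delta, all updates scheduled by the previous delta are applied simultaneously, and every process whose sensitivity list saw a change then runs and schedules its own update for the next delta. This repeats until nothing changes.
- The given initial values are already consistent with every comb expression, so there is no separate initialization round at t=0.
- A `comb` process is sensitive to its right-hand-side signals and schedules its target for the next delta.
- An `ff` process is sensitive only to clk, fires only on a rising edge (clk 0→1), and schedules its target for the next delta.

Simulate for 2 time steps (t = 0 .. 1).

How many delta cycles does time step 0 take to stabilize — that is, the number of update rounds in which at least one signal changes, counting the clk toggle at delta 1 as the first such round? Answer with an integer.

t0.Δ0 clk=0 a=1 b=1 h=1 m=1 e=1 g=1 c=1 k=0 f=1 j=1 d=0
t0.Δ1 clk=1 a=1 b=1 h=1 m=1 e=1 g=1 c=1 k=0 f=1 j=1 d=0
t0.Δ2 clk=1 a=1 b=1 h=1 m=1 e=1 g=1 c=1 k=1 f=1 j=1 d=0
t0.Δ3 clk=1 a=0 b=1 h=1 m=1 e=1 g=1 c=1 k=1 f=1 j=1 d=0
t0.Δ4 clk=1 a=0 b=1 h=1 m=1 e=1 g=1 c=1 k=1 f=1 j=1 d=1
t0.Δ5 clk=1 a=0 b=1 h=0 m=1 e=1 g=1 c=1 k=1 f=1 j=1 d=1
t1.Δ0 clk=1 a=0 b=1 h=0 m=1 e=1 g=1 c=1 k=1 f=1 j=1 d=1
t1.Δ1 clk=0 a=0 b=1 h=0 m=1 e=1 g=1 c=1 k=1 f=1 j=1 d=1

5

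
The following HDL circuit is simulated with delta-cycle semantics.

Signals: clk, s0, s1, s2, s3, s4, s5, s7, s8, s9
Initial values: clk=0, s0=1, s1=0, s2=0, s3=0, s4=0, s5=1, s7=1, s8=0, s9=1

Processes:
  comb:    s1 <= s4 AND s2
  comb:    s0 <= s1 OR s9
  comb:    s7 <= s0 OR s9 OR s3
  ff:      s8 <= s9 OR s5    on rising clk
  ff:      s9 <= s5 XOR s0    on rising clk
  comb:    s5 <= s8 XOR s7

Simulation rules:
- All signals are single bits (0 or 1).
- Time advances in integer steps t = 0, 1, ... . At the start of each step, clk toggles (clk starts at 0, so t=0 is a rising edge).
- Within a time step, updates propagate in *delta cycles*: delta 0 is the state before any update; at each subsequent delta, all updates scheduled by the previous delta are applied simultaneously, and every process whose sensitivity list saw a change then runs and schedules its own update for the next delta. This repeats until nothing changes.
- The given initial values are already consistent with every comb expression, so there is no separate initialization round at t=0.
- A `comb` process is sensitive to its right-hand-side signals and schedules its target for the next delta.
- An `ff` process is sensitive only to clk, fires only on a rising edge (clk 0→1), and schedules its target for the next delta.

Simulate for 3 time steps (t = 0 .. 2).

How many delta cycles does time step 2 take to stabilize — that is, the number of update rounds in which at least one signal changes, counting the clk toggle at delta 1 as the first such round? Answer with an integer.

4

[bits: s3,s1,s5,clk,s8,s7,s4,s2,s9,s0]
t=0: Δ0=0010010011 Δ1=0011010011 Δ2=0011110001 Δ3=0001110000 Δ4=0001100000 Δ5=0011100000 | 5Δ
t=1: Δ0=0011100000 Δ1=0010100000 | 1Δ
t=2: Δ0=0010100000 Δ1=0011100000 Δ2=0011100010 Δ3=0011110011 Δ4=0001110011 | 4Δ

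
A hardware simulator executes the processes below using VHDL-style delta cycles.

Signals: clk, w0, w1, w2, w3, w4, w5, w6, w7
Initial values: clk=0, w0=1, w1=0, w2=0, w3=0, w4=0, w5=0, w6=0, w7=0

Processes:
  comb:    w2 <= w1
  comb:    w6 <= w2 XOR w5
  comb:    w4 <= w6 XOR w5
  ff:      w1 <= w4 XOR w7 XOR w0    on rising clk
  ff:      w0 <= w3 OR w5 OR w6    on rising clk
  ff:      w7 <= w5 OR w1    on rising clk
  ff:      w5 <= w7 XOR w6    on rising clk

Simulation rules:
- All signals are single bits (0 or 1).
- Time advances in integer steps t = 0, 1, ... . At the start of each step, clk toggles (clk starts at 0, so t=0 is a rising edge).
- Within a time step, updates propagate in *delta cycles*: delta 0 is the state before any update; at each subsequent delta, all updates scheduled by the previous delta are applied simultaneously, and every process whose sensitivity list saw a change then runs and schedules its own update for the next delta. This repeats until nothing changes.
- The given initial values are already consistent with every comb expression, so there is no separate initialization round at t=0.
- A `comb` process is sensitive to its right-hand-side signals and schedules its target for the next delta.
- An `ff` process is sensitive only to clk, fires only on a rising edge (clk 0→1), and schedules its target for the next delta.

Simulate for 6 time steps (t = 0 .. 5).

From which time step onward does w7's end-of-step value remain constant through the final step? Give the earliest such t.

2

[bits: w7,w2,w5,w0,clk,w6,w1,w4,w3]
t=0: Δ0=000100000 Δ1=000110000 Δ2=000010100 Δ3=010010100 Δ4=010011100 Δ5=010011110 | 5Δ
t=1: Δ0=010011110 Δ1=010001110 | 1Δ
t=2: Δ0=010001110 Δ1=010011110 Δ2=111111110 Δ3=111110100 Δ4=111110110 | 4Δ
t=3: Δ0=111110110 Δ1=111100110 | 1Δ
t=4: Δ0=111100110 Δ1=111110110 | 1Δ
t=5: Δ0=111110110 Δ1=111100110 | 1Δ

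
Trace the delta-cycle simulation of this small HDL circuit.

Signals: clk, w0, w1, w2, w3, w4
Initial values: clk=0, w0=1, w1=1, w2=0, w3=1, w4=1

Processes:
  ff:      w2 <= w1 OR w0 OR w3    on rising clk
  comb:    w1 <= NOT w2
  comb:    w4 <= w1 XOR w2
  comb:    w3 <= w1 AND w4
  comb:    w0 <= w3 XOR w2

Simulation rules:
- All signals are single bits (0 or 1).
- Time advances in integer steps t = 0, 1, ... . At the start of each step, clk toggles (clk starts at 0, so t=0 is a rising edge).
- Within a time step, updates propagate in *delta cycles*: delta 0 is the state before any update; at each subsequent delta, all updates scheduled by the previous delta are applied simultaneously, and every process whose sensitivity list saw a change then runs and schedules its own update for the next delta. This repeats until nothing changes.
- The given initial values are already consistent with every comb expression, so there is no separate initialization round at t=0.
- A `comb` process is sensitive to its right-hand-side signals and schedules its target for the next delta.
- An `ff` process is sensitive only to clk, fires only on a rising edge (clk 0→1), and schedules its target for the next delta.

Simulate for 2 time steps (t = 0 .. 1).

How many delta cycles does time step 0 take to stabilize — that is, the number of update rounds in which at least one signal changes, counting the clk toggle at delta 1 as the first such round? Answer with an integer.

5

t=0 Δ0: w3=1 w1=1 w2=0 w0=1 w4=1 clk=0
  Δ1: clk:0→1
  Δ2: w2:0→1
  Δ3: w1:1→0, w0:1→0, w4:1→0
  Δ4: w3:1→0, w4:0→1
  Δ5: w0:0→1
  (5Δ to stable)
t=1 Δ0: w3=0 w1=0 w2=1 w0=1 w4=1 clk=1
  Δ1: clk:1→0
  (1Δ to stable)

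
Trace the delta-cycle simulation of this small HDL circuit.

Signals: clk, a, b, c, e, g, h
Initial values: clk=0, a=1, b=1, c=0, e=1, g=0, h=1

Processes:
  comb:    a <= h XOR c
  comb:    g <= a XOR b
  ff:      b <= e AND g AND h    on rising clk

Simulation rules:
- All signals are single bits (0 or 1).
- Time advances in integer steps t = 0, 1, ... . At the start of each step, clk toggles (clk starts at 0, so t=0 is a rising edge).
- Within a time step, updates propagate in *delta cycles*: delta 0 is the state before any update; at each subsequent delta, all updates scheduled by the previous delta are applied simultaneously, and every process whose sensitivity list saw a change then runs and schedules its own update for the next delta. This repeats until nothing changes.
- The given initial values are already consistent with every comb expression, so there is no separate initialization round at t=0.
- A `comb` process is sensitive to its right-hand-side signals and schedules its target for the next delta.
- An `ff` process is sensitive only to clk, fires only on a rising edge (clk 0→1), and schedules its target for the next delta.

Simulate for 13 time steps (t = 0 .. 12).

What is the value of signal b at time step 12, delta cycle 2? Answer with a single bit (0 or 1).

t=0 Δ0: c=0 clk=0 h=1 g=0 a=1 b=1 e=1
  Δ1: clk:0→1
  Δ2: b:1→0
  Δ3: g:0→1
  (3Δ to stable)
t=1 Δ0: c=0 clk=1 h=1 g=1 a=1 b=0 e=1
  Δ1: clk:1→0
  (1Δ to stable)
t=2 Δ0: c=0 clk=0 h=1 g=1 a=1 b=0 e=1
  Δ1: clk:0→1
  Δ2: b:0→1
  Δ3: g:1→0
  (3Δ to stable)
t=3 Δ0: c=0 clk=1 h=1 g=0 a=1 b=1 e=1
  Δ1: clk:1→0
  (1Δ to stable)
t=4 Δ0: c=0 clk=0 h=1 g=0 a=1 b=1 e=1
  Δ1: clk:0→1
  Δ2: b:1→0
  Δ3: g:0→1
  (3Δ to stable)
t=5 Δ0: c=0 clk=1 h=1 g=1 a=1 b=0 e=1
  Δ1: clk:1→0
  (1Δ to stable)
t=6 Δ0: c=0 clk=0 h=1 g=1 a=1 b=0 e=1
  Δ1: clk:0→1
  Δ2: b:0→1
  Δ3: g:1→0
  (3Δ to stable)
t=7 Δ0: c=0 clk=1 h=1 g=0 a=1 b=1 e=1
  Δ1: clk:1→0
  (1Δ to stable)
t=8 Δ0: c=0 clk=0 h=1 g=0 a=1 b=1 e=1
  Δ1: clk:0→1
  Δ2: b:1→0
  Δ3: g:0→1
  (3Δ to stable)
t=9 Δ0: c=0 clk=1 h=1 g=1 a=1 b=0 e=1
  Δ1: clk:1→0
  (1Δ to stable)
t=10 Δ0: c=0 clk=0 h=1 g=1 a=1 b=0 e=1
  Δ1: clk:0→1
  Δ2: b:0→1
  Δ3: g:1→0
  (3Δ to stable)
t=11 Δ0: c=0 clk=1 h=1 g=0 a=1 b=1 e=1
  Δ1: clk:1→0
  (1Δ to stable)
t=12 Δ0: c=0 clk=0 h=1 g=0 a=1 b=1 e=1
  Δ1: clk:0→1
  Δ2: b:1→0
  Δ3: g:0→1
  (3Δ to stable)

0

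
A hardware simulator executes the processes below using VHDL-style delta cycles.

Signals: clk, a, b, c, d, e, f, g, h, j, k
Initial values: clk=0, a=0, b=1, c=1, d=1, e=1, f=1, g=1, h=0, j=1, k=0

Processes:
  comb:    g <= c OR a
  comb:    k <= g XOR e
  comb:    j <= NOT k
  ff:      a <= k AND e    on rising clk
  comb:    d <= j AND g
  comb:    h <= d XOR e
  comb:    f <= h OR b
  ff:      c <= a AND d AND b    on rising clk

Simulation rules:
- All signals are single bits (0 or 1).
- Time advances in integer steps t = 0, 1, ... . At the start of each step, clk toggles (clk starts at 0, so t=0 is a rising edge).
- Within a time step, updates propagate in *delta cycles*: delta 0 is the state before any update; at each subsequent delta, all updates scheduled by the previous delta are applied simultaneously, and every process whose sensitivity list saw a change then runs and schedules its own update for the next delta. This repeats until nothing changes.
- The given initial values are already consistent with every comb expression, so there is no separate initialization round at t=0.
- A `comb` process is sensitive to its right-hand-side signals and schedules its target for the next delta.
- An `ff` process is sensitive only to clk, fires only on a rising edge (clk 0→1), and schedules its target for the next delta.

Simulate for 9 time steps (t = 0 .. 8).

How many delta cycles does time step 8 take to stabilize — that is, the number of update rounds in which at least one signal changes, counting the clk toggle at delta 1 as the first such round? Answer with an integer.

7

t=0 Δ0: d=1 b=1 c=1 clk=0 a=0 e=1 g=1 k=0 f=1 h=0 j=1
  Δ1: clk:0→1
  Δ2: c:1→0
  Δ3: g:1→0
  Δ4: d:1→0, k:0→1
  Δ5: h:0→1, j:1→0
  (5Δ to stable)
t=1 Δ0: d=0 b=1 c=0 clk=1 a=0 e=1 g=0 k=1 f=1 h=1 j=0
  Δ1: clk:1→0
  (1Δ to stable)
t=2 Δ0: d=0 b=1 c=0 clk=0 a=0 e=1 g=0 k=1 f=1 h=1 j=0
  Δ1: clk:0→1
  Δ2: a:0→1
  Δ3: g:0→1
  Δ4: k:1→0
  Δ5: j:0→1
  Δ6: d:0→1
  Δ7: h:1→0
  (7Δ to stable)
t=3 Δ0: d=1 b=1 c=0 clk=1 a=1 e=1 g=1 k=0 f=1 h=0 j=1
  Δ1: clk:1→0
  (1Δ to stable)
t=4 Δ0: d=1 b=1 c=0 clk=0 a=1 e=1 g=1 k=0 f=1 h=0 j=1
  Δ1: clk:0→1
  Δ2: c:0→1, a:1→0
  (2Δ to stable)
t=5 Δ0: d=1 b=1 c=1 clk=1 a=0 e=1 g=1 k=0 f=1 h=0 j=1
  Δ1: clk:1→0
  (1Δ to stable)
t=6 Δ0: d=1 b=1 c=1 clk=0 a=0 e=1 g=1 k=0 f=1 h=0 j=1
  Δ1: clk:0→1
  Δ2: c:1→0
  Δ3: g:1→0
  Δ4: d:1→0, k:0→1
  Δ5: h:0→1, j:1→0
  (5Δ to stable)
t=7 Δ0: d=0 b=1 c=0 clk=1 a=0 e=1 g=0 k=1 f=1 h=1 j=0
  Δ1: clk:1→0
  (1Δ to stable)
t=8 Δ0: d=0 b=1 c=0 clk=0 a=0 e=1 g=0 k=1 f=1 h=1 j=0
  Δ1: clk:0→1
  Δ2: a:0→1
  Δ3: g:0→1
  Δ4: k:1→0
  Δ5: j:0→1
  Δ6: d:0→1
  Δ7: h:1→0
  (7Δ to stable)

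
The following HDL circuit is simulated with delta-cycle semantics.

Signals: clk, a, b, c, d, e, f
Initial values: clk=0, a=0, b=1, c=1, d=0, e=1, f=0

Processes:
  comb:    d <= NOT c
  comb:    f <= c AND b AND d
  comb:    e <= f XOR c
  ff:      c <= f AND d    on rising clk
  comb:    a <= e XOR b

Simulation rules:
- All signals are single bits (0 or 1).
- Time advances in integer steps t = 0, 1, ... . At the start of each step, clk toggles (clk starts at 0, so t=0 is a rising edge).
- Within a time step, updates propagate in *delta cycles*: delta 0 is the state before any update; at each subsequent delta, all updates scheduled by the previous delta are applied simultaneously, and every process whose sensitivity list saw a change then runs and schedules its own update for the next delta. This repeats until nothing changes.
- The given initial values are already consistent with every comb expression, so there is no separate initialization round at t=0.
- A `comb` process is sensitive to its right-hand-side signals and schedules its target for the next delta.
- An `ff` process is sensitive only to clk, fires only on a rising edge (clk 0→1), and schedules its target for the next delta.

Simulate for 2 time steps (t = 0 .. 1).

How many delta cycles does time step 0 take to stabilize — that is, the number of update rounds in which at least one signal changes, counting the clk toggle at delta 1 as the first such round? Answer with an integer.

t=0 Δ0: a=0 c=1 e=1 clk=0 b=1 f=0 d=0
  Δ1: clk:0→1
  Δ2: c:1→0
  Δ3: e:1→0, d:0→1
  Δ4: a:0→1
  (4Δ to stable)
t=1 Δ0: a=1 c=0 e=0 clk=1 b=1 f=0 d=1
  Δ1: clk:1→0
  (1Δ to stable)

4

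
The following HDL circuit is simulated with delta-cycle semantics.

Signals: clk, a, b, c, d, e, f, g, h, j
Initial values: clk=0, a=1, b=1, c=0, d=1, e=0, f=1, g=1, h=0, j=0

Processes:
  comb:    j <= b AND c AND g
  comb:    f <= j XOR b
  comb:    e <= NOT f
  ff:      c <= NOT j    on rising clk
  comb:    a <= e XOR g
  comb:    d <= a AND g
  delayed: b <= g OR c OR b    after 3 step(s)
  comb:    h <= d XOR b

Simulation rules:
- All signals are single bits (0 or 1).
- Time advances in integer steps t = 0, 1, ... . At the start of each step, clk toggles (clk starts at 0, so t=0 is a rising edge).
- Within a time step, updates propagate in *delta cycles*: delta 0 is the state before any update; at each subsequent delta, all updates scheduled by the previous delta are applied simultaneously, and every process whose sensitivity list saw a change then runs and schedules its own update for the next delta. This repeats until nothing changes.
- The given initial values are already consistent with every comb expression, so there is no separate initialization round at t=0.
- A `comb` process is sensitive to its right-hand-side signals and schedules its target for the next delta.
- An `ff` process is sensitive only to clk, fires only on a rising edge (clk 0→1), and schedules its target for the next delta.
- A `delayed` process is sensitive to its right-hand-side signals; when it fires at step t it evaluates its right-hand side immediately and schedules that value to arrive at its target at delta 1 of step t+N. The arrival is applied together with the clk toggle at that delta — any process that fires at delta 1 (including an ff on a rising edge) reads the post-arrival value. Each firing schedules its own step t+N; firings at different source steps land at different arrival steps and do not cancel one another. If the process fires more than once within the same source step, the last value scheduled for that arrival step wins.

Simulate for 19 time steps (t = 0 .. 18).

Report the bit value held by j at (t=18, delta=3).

t0.Δ0 d=1 e=0 j=0 b=1 c=0 a=1 h=0 g=1 clk=0 f=1
t0.Δ1 d=1 e=0 j=0 b=1 c=0 a=1 h=0 g=1 clk=1 f=1
t0.Δ2 d=1 e=0 j=0 b=1 c=1 a=1 h=0 g=1 clk=1 f=1
t0.Δ3 d=1 e=0 j=1 b=1 c=1 a=1 h=0 g=1 clk=1 f=1
t0.Δ4 d=1 e=0 j=1 b=1 c=1 a=1 h=0 g=1 clk=1 f=0
t0.Δ5 d=1 e=1 j=1 b=1 c=1 a=1 h=0 g=1 clk=1 f=0
t0.Δ6 d=1 e=1 j=1 b=1 c=1 a=0 h=0 g=1 clk=1 f=0
t0.Δ7 d=0 e=1 j=1 b=1 c=1 a=0 h=0 g=1 clk=1 f=0
t0.Δ8 d=0 e=1 j=1 b=1 c=1 a=0 h=1 g=1 clk=1 f=0
t1.Δ0 d=0 e=1 j=1 b=1 c=1 a=0 h=1 g=1 clk=1 f=0
t1.Δ1 d=0 e=1 j=1 b=1 c=1 a=0 h=1 g=1 clk=0 f=0
t2.Δ0 d=0 e=1 j=1 b=1 c=1 a=0 h=1 g=1 clk=0 f=0
t2.Δ1 d=0 e=1 j=1 b=1 c=1 a=0 h=1 g=1 clk=1 f=0
t2.Δ2 d=0 e=1 j=1 b=1 c=0 a=0 h=1 g=1 clk=1 f=0
t2.Δ3 d=0 e=1 j=0 b=1 c=0 a=0 h=1 g=1 clk=1 f=0
t2.Δ4 d=0 e=1 j=0 b=1 c=0 a=0 h=1 g=1 clk=1 f=1
t2.Δ5 d=0 e=0 j=0 b=1 c=0 a=0 h=1 g=1 clk=1 f=1
t2.Δ6 d=0 e=0 j=0 b=1 c=0 a=1 h=1 g=1 clk=1 f=1
t2.Δ7 d=1 e=0 j=0 b=1 c=0 a=1 h=1 g=1 clk=1 f=1
t2.Δ8 d=1 e=0 j=0 b=1 c=0 a=1 h=0 g=1 clk=1 f=1
t3.Δ0 d=1 e=0 j=0 b=1 c=0 a=1 h=0 g=1 clk=1 f=1
t3.Δ1 d=1 e=0 j=0 b=1 c=0 a=1 h=0 g=1 clk=0 f=1
t4.Δ0 d=1 e=0 j=0 b=1 c=0 a=1 h=0 g=1 clk=0 f=1
t4.Δ1 d=1 e=0 j=0 b=1 c=0 a=1 h=0 g=1 clk=1 f=1
t4.Δ2 d=1 e=0 j=0 b=1 c=1 a=1 h=0 g=1 clk=1 f=1
t4.Δ3 d=1 e=0 j=1 b=1 c=1 a=1 h=0 g=1 clk=1 f=1
t4.Δ4 d=1 e=0 j=1 b=1 c=1 a=1 h=0 g=1 clk=1 f=0
t4.Δ5 d=1 e=1 j=1 b=1 c=1 a=1 h=0 g=1 clk=1 f=0
t4.Δ6 d=1 e=1 j=1 b=1 c=1 a=0 h=0 g=1 clk=1 f=0
t4.Δ7 d=0 e=1 j=1 b=1 c=1 a=0 h=0 g=1 clk=1 f=0
t4.Δ8 d=0 e=1 j=1 b=1 c=1 a=0 h=1 g=1 clk=1 f=0
t5.Δ0 d=0 e=1 j=1 b=1 c=1 a=0 h=1 g=1 clk=1 f=0
t5.Δ1 d=0 e=1 j=1 b=1 c=1 a=0 h=1 g=1 clk=0 f=0
t6.Δ0 d=0 e=1 j=1 b=1 c=1 a=0 h=1 g=1 clk=0 f=0
t6.Δ1 d=0 e=1 j=1 b=1 c=1 a=0 h=1 g=1 clk=1 f=0
t6.Δ2 d=0 e=1 j=1 b=1 c=0 a=0 h=1 g=1 clk=1 f=0
t6.Δ3 d=0 e=1 j=0 b=1 c=0 a=0 h=1 g=1 clk=1 f=0
t6.Δ4 d=0 e=1 j=0 b=1 c=0 a=0 h=1 g=1 clk=1 f=1
t6.Δ5 d=0 e=0 j=0 b=1 c=0 a=0 h=1 g=1 clk=1 f=1
t6.Δ6 d=0 e=0 j=0 b=1 c=0 a=1 h=1 g=1 clk=1 f=1
t6.Δ7 d=1 e=0 j=0 b=1 c=0 a=1 h=1 g=1 clk=1 f=1
t6.Δ8 d=1 e=0 j=0 b=1 c=0 a=1 h=0 g=1 clk=1 f=1
t7.Δ0 d=1 e=0 j=0 b=1 c=0 a=1 h=0 g=1 clk=1 f=1
t7.Δ1 d=1 e=0 j=0 b=1 c=0 a=1 h=0 g=1 clk=0 f=1
t8.Δ0 d=1 e=0 j=0 b=1 c=0 a=1 h=0 g=1 clk=0 f=1
t8.Δ1 d=1 e=0 j=0 b=1 c=0 a=1 h=0 g=1 clk=1 f=1
t8.Δ2 d=1 e=0 j=0 b=1 c=1 a=1 h=0 g=1 clk=1 f=1
t8.Δ3 d=1 e=0 j=1 b=1 c=1 a=1 h=0 g=1 clk=1 f=1
t8.Δ4 d=1 e=0 j=1 b=1 c=1 a=1 h=0 g=1 clk=1 f=0
t8.Δ5 d=1 e=1 j=1 b=1 c=1 a=1 h=0 g=1 clk=1 f=0
t8.Δ6 d=1 e=1 j=1 b=1 c=1 a=0 h=0 g=1 clk=1 f=0
t8.Δ7 d=0 e=1 j=1 b=1 c=1 a=0 h=0 g=1 clk=1 f=0
t8.Δ8 d=0 e=1 j=1 b=1 c=1 a=0 h=1 g=1 clk=1 f=0
t9.Δ0 d=0 e=1 j=1 b=1 c=1 a=0 h=1 g=1 clk=1 f=0
t9.Δ1 d=0 e=1 j=1 b=1 c=1 a=0 h=1 g=1 clk=0 f=0
t10.Δ0 d=0 e=1 j=1 b=1 c=1 a=0 h=1 g=1 clk=0 f=0
t10.Δ1 d=0 e=1 j=1 b=1 c=1 a=0 h=1 g=1 clk=1 f=0
t10.Δ2 d=0 e=1 j=1 b=1 c=0 a=0 h=1 g=1 clk=1 f=0
t10.Δ3 d=0 e=1 j=0 b=1 c=0 a=0 h=1 g=1 clk=1 f=0
t10.Δ4 d=0 e=1 j=0 b=1 c=0 a=0 h=1 g=1 clk=1 f=1
t10.Δ5 d=0 e=0 j=0 b=1 c=0 a=0 h=1 g=1 clk=1 f=1
t10.Δ6 d=0 e=0 j=0 b=1 c=0 a=1 h=1 g=1 clk=1 f=1
t10.Δ7 d=1 e=0 j=0 b=1 c=0 a=1 h=1 g=1 clk=1 f=1
t10.Δ8 d=1 e=0 j=0 b=1 c=0 a=1 h=0 g=1 clk=1 f=1
t11.Δ0 d=1 e=0 j=0 b=1 c=0 a=1 h=0 g=1 clk=1 f=1
t11.Δ1 d=1 e=0 j=0 b=1 c=0 a=1 h=0 g=1 clk=0 f=1
t12.Δ0 d=1 e=0 j=0 b=1 c=0 a=1 h=0 g=1 clk=0 f=1
t12.Δ1 d=1 e=0 j=0 b=1 c=0 a=1 h=0 g=1 clk=1 f=1
t12.Δ2 d=1 e=0 j=0 b=1 c=1 a=1 h=0 g=1 clk=1 f=1
t12.Δ3 d=1 e=0 j=1 b=1 c=1 a=1 h=0 g=1 clk=1 f=1
t12.Δ4 d=1 e=0 j=1 b=1 c=1 a=1 h=0 g=1 clk=1 f=0
t12.Δ5 d=1 e=1 j=1 b=1 c=1 a=1 h=0 g=1 clk=1 f=0
t12.Δ6 d=1 e=1 j=1 b=1 c=1 a=0 h=0 g=1 clk=1 f=0
t12.Δ7 d=0 e=1 j=1 b=1 c=1 a=0 h=0 g=1 clk=1 f=0
t12.Δ8 d=0 e=1 j=1 b=1 c=1 a=0 h=1 g=1 clk=1 f=0
t13.Δ0 d=0 e=1 j=1 b=1 c=1 a=0 h=1 g=1 clk=1 f=0
t13.Δ1 d=0 e=1 j=1 b=1 c=1 a=0 h=1 g=1 clk=0 f=0
t14.Δ0 d=0 e=1 j=1 b=1 c=1 a=0 h=1 g=1 clk=0 f=0
t14.Δ1 d=0 e=1 j=1 b=1 c=1 a=0 h=1 g=1 clk=1 f=0
t14.Δ2 d=0 e=1 j=1 b=1 c=0 a=0 h=1 g=1 clk=1 f=0
t14.Δ3 d=0 e=1 j=0 b=1 c=0 a=0 h=1 g=1 clk=1 f=0
t14.Δ4 d=0 e=1 j=0 b=1 c=0 a=0 h=1 g=1 clk=1 f=1
t14.Δ5 d=0 e=0 j=0 b=1 c=0 a=0 h=1 g=1 clk=1 f=1
t14.Δ6 d=0 e=0 j=0 b=1 c=0 a=1 h=1 g=1 clk=1 f=1
t14.Δ7 d=1 e=0 j=0 b=1 c=0 a=1 h=1 g=1 clk=1 f=1
t14.Δ8 d=1 e=0 j=0 b=1 c=0 a=1 h=0 g=1 clk=1 f=1
t15.Δ0 d=1 e=0 j=0 b=1 c=0 a=1 h=0 g=1 clk=1 f=1
t15.Δ1 d=1 e=0 j=0 b=1 c=0 a=1 h=0 g=1 clk=0 f=1
t16.Δ0 d=1 e=0 j=0 b=1 c=0 a=1 h=0 g=1 clk=0 f=1
t16.Δ1 d=1 e=0 j=0 b=1 c=0 a=1 h=0 g=1 clk=1 f=1
t16.Δ2 d=1 e=0 j=0 b=1 c=1 a=1 h=0 g=1 clk=1 f=1
t16.Δ3 d=1 e=0 j=1 b=1 c=1 a=1 h=0 g=1 clk=1 f=1
t16.Δ4 d=1 e=0 j=1 b=1 c=1 a=1 h=0 g=1 clk=1 f=0
t16.Δ5 d=1 e=1 j=1 b=1 c=1 a=1 h=0 g=1 clk=1 f=0
t16.Δ6 d=1 e=1 j=1 b=1 c=1 a=0 h=0 g=1 clk=1 f=0
t16.Δ7 d=0 e=1 j=1 b=1 c=1 a=0 h=0 g=1 clk=1 f=0
t16.Δ8 d=0 e=1 j=1 b=1 c=1 a=0 h=1 g=1 clk=1 f=0
t17.Δ0 d=0 e=1 j=1 b=1 c=1 a=0 h=1 g=1 clk=1 f=0
t17.Δ1 d=0 e=1 j=1 b=1 c=1 a=0 h=1 g=1 clk=0 f=0
t18.Δ0 d=0 e=1 j=1 b=1 c=1 a=0 h=1 g=1 clk=0 f=0
t18.Δ1 d=0 e=1 j=1 b=1 c=1 a=0 h=1 g=1 clk=1 f=0
t18.Δ2 d=0 e=1 j=1 b=1 c=0 a=0 h=1 g=1 clk=1 f=0
t18.Δ3 d=0 e=1 j=0 b=1 c=0 a=0 h=1 g=1 clk=1 f=0
t18.Δ4 d=0 e=1 j=0 b=1 c=0 a=0 h=1 g=1 clk=1 f=1
t18.Δ5 d=0 e=0 j=0 b=1 c=0 a=0 h=1 g=1 clk=1 f=1
t18.Δ6 d=0 e=0 j=0 b=1 c=0 a=1 h=1 g=1 clk=1 f=1
t18.Δ7 d=1 e=0 j=0 b=1 c=0 a=1 h=1 g=1 clk=1 f=1
t18.Δ8 d=1 e=0 j=0 b=1 c=0 a=1 h=0 g=1 clk=1 f=1

0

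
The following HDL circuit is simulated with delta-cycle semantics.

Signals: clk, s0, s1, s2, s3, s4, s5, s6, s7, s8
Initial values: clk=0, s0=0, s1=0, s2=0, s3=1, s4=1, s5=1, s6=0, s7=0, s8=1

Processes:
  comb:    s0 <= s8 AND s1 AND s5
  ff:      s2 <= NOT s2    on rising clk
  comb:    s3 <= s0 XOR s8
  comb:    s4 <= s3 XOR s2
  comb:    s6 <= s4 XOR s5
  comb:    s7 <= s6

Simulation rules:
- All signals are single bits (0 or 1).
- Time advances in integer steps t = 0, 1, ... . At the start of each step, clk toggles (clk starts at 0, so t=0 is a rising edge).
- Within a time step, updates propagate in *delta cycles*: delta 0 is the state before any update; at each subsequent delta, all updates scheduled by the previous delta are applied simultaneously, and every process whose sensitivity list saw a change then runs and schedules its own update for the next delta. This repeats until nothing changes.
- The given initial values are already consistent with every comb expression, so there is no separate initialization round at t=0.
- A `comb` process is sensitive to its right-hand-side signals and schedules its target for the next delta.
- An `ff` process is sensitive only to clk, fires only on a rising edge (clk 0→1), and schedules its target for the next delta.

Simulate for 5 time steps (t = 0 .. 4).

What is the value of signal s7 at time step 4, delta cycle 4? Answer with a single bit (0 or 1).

0

[bits: s1,s0,s5,s4,s7,s2,s3,s8,s6,clk]
t=0: Δ0=0011001100 Δ1=0011001101 Δ2=0011011101 Δ3=0010011101 Δ4=0010011111 Δ5=0010111111 | 5Δ
t=1: Δ0=0010111111 Δ1=0010111110 | 1Δ
t=2: Δ0=0010111110 Δ1=0010111111 Δ2=0010101111 Δ3=0011101111 Δ4=0011101101 Δ5=0011001101 | 5Δ
t=3: Δ0=0011001101 Δ1=0011001100 | 1Δ
t=4: Δ0=0011001100 Δ1=0011001101 Δ2=0011011101 Δ3=0010011101 Δ4=0010011111 Δ5=0010111111 | 5Δ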